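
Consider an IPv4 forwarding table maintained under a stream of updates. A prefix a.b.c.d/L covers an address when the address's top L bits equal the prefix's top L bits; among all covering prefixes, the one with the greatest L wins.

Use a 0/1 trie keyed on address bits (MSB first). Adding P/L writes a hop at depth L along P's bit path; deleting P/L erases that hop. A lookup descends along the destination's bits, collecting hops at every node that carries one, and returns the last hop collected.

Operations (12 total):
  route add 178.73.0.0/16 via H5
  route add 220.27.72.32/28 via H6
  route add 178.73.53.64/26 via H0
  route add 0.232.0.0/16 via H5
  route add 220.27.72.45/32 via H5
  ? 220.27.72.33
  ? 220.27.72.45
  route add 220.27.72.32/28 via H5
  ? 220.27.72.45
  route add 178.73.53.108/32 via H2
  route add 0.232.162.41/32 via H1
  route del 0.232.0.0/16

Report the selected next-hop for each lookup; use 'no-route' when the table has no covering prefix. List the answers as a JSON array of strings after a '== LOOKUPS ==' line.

Process each operation:
  + 178.73.0.0/16 (H5) depth=16
  + 220.27.72.32/28 (H6) depth=28
  + 178.73.53.64/26 (H0) depth=26
  + 0.232.0.0/16 (H5) depth=16
  + 220.27.72.45/32 (H5) depth=32
  Q 220.27.72.33: descend 1101110000011011010010000010 ; hops seen [H6] ; pick H6
  Q 220.27.72.45: descend 11011100000110110100100000101101 ; hops seen [H6,H5] ; pick H5
  + 220.27.72.32/28 (H5) depth=28
  Q 220.27.72.45: descend 11011100000110110100100000101101 ; hops seen [H5,H5] ; pick H5
  + 178.73.53.108/32 (H2) depth=32
  + 0.232.162.41/32 (H1) depth=32
  - 0.232.0.0/16 clear@16

== LOOKUPS ==
["H6","H5","H5"]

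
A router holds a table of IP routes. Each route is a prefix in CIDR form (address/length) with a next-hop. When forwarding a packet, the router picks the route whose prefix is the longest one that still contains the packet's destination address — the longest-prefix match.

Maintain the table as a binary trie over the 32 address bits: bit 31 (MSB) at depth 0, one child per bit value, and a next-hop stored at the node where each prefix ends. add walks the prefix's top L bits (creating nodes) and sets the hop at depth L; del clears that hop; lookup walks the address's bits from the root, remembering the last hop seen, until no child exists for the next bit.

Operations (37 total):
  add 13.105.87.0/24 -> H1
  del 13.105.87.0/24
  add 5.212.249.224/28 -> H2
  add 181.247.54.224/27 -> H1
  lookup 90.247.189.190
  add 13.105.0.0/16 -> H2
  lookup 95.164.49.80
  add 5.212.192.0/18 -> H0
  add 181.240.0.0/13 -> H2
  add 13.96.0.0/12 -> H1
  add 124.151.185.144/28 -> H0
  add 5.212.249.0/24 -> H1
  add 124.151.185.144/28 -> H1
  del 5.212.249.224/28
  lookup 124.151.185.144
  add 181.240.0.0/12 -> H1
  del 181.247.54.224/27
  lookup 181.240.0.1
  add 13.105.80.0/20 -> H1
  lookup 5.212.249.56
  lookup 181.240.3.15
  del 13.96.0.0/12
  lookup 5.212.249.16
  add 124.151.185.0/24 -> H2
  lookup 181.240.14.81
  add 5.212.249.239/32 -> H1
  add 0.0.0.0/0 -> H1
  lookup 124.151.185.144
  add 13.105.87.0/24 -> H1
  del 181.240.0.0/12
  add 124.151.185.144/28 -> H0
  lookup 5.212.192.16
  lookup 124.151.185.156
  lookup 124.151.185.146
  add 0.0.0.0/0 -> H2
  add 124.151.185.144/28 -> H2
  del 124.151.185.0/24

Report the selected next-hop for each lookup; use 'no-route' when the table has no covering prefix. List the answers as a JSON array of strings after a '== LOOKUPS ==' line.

Trace:
  + 13.105.87.0/24 (H1) depth=24
  del 13.105.87.0/24 (clear depth 24)
  + 5.212.249.224/28 (H2) depth=28
  + 181.247.54.224/27 (H1) depth=27
  ? 90.247.189.190  path d0:-→d1:-  best=no-route
  + 13.105.0.0/16 (H2) depth=16
  ? 95.164.49.80  path d0:-→d1:-  best=no-route
  + 5.212.192.0/18 (H0) depth=18
  + 181.240.0.0/13 (H2) depth=13
  + 13.96.0.0/12 (H1) depth=12
  + 124.151.185.144/28 (H0) depth=28
  + 5.212.249.0/24 (H1) depth=24
  + 124.151.185.144/28 (H1) depth=28
  del 5.212.249.224/28 (clear depth 28)
  ? 124.151.185.144  path d0:-→d1:-→d2:-→d3:-→d4:-→d5:-→d6:-→d7:-→d8:-→d9:-→d10:-→d11:-→d12:-→d13:-→d14:-→d15:-→d16:-→d17:-→d18:-→d19:-→d20:-→d21:-→d22:-→d23:-→d24:-→d25:-→d26:-→d27:-→d28:H1  best=H1
  + 181.240.0.0/12 (H1) depth=12
  del 181.247.54.224/27 (clear depth 27)
  ? 181.240.0.1  path d0:-→d1:-→d2:-→d3:-→d4:-→d5:-→d6:-→d7:-→d8:-→d9:-→d10:-→d11:-→d12:H1→d13:H2  best=H2
  + 13.105.80.0/20 (H1) depth=20
  ? 5.212.249.56  path d0:-→d1:-→d2:-→d3:-→d4:-→d5:-→d6:-→d7:-→d8:-→d9:-→d10:-→d11:-→d12:-→d13:-→d14:-→d15:-→d16:-→d17:-→d18:H0→d19:-→d20:-→d21:-→d22:-→d23:-→d24:H1  best=H1
  ? 181.240.3.15  path d0:-→d1:-→d2:-→d3:-→d4:-→d5:-→d6:-→d7:-→d8:-→d9:-→d10:-→d11:-→d12:H1→d13:H2  best=H2
  del 13.96.0.0/12 (clear depth 12)
  ? 5.212.249.16  path d0:-→d1:-→d2:-→d3:-→d4:-→d5:-→d6:-→d7:-→d8:-→d9:-→d10:-→d11:-→d12:-→d13:-→d14:-→d15:-→d16:-→d17:-→d18:H0→d19:-→d20:-→d21:-→d22:-→d23:-→d24:H1  best=H1
  + 124.151.185.0/24 (H2) depth=24
  ? 181.240.14.81  path d0:-→d1:-→d2:-→d3:-→d4:-→d5:-→d6:-→d7:-→d8:-→d9:-→d10:-→d11:-→d12:H1→d13:H2  best=H2
  + 5.212.249.239/32 (H1) depth=32
  + 0.0.0.0/0 (H1) depth=0
  ? 124.151.185.144  path d0:H1→d1:-→d2:-→d3:-→d4:-→d5:-→d6:-→d7:-→d8:-→d9:-→d10:-→d11:-→d12:-→d13:-→d14:-→d15:-→d16:-→d17:-→d18:-→d19:-→d20:-→d21:-→d22:-→d23:-→d24:H2→d25:-→d26:-→d27:-→d28:H1  best=H1
  + 13.105.87.0/24 (H1) depth=24
  del 181.240.0.0/12 (clear depth 12)
  + 124.151.185.144/28 (H0) depth=28
  ? 5.212.192.16  path d0:H1→d1:-→d2:-→d3:-→d4:-→d5:-→d6:-→d7:-→d8:-→d9:-→d10:-→d11:-→d12:-→d13:-→d14:-→d15:-→d16:-→d17:-→d18:H0  best=H0
  ? 124.151.185.156  path d0:H1→d1:-→d2:-→d3:-→d4:-→d5:-→d6:-→d7:-→d8:-→d9:-→d10:-→d11:-→d12:-→d13:-→d14:-→d15:-→d16:-→d17:-→d18:-→d19:-→d20:-→d21:-→d22:-→d23:-→d24:H2→d25:-→d26:-→d27:-→d28:H0  best=H0
  ? 124.151.185.146  path d0:H1→d1:-→d2:-→d3:-→d4:-→d5:-→d6:-→d7:-→d8:-→d9:-→d10:-→d11:-→d12:-→d13:-→d14:-→d15:-→d16:-→d17:-→d18:-→d19:-→d20:-→d21:-→d22:-→d23:-→d24:H2→d25:-→d26:-→d27:-→d28:H0  best=H0
  + 0.0.0.0/0 (H2) depth=0
  + 124.151.185.144/28 (H2) depth=28
  del 124.151.185.0/24 (clear depth 24)

== LOOKUPS ==
["no-route","no-route","H1","H2","H1","H2","H1","H2","H1","H0","H0","H0"]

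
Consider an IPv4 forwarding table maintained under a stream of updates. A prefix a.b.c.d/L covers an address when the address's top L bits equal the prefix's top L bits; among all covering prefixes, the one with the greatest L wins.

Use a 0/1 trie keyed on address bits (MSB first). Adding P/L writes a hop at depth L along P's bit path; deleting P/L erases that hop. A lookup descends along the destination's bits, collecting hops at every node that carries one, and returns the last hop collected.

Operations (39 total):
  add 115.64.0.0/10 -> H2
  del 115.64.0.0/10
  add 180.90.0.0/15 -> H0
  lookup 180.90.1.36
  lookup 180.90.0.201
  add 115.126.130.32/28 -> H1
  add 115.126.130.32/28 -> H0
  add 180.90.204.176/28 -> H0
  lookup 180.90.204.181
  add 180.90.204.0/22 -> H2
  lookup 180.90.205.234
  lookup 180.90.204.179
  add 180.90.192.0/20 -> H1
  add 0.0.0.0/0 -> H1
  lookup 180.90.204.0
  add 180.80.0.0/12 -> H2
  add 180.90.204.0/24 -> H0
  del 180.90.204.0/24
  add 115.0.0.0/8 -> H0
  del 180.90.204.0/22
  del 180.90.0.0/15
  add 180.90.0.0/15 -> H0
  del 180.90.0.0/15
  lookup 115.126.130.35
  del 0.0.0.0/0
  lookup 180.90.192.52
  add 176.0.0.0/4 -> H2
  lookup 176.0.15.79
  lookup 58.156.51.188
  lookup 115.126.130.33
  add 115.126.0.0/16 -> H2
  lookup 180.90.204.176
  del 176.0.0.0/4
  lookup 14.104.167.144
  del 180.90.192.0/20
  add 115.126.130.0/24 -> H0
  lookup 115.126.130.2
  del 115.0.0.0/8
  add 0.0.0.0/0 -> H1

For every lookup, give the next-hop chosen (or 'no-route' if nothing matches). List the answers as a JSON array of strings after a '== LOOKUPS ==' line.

Process each operation:
  add 115.64.0.0/10 -> H2 at depth 10
  - 115.64.0.0/10 clear@10
  add 180.90.0.0/15 -> H0 at depth 15
  lookup 180.90.1.36: bits 101101000101101 walk d0:-→d1:-→d2:-→d3:-→d4:-→d5:-→d6:-→d7:-→d8:-→d9:-→d10:-→d11:-→d12:-→d13:-→d14:-→d15:H0 -> H0
  lookup 180.90.0.201: bits 101101000101101 walk d0:-→d1:-→d2:-→d3:-→d4:-→d5:-→d6:-→d7:-→d8:-→d9:-→d10:-→d11:-→d12:-→d13:-→d14:-→d15:H0 -> H0
  add 115.126.130.32/28 -> H1 at depth 28
  add 115.126.130.32/28 -> H0 at depth 28
  add 180.90.204.176/28 -> H0 at depth 28
  lookup 180.90.204.181: bits 1011010001011010110011001011 walk d0:-→d1:-→d2:-→d3:-→d4:-→d5:-→d6:-→d7:-→d8:-→d9:-→d10:-→d11:-→d12:-→d13:-→d14:-→d15:H0→d16:-→d17:-→d18:-→d19:-→d20:-→d21:-→d22:-→d23:-→d24:-→d25:-→d26:-→d27:-→d28:H0 -> H0
  add 180.90.204.0/22 -> H2 at depth 22
  lookup 180.90.205.234: bits 10110100010110101100110 walk d0:-→d1:-→d2:-→d3:-→d4:-→d5:-→d6:-→d7:-→d8:-→d9:-→d10:-→d11:-→d12:-→d13:-→d14:-→d15:H0→d16:-→d17:-→d18:-→d19:-→d20:-→d21:-→d22:H2→d23:- -> H2
  lookup 180.90.204.179: bits 1011010001011010110011001011 walk d0:-→d1:-→d2:-→d3:-→d4:-→d5:-→d6:-→d7:-→d8:-→d9:-→d10:-→d11:-→d12:-→d13:-→d14:-→d15:H0→d16:-→d17:-→d18:-→d19:-→d20:-→d21:-→d22:H2→d23:-→d24:-→d25:-→d26:-→d27:-→d28:H0 -> H0
  add 180.90.192.0/20 -> H1 at depth 20
  add 0.0.0.0/0 -> H1 at depth 0
  lookup 180.90.204.0: bits 101101000101101011001100 walk d0:H1→d1:-→d2:-→d3:-→d4:-→d5:-→d6:-→d7:-→d8:-→d9:-→d10:-→d11:-→d12:-→d13:-→d14:-→d15:H0→d16:-→d17:-→d18:-→d19:-→d20:H1→d21:-→d22:H2→d23:-→d24:- -> H2
  add 180.80.0.0/12 -> H2 at depth 12
  add 180.90.204.0/24 -> H0 at depth 24
  - 180.90.204.0/24 clear@24
  add 115.0.0.0/8 -> H0 at depth 8
  - 180.90.204.0/22 clear@22
  - 180.90.0.0/15 clear@15
  add 180.90.0.0/15 -> H0 at depth 15
  - 180.90.0.0/15 clear@15
  lookup 115.126.130.35: bits 0111001101111110100000100010 walk d0:H1→d1:-→d2:-→d3:-→d4:-→d5:-→d6:-→d7:-→d8:H0→d9:-→d10:-→d11:-→d12:-→d13:-→d14:-→d15:-→d16:-→d17:-→d18:-→d19:-→d20:-→d21:-→d22:-→d23:-→d24:-→d25:-→d26:-→d27:-→d28:H0 -> H0
  - 0.0.0.0/0 clear@0
  lookup 180.90.192.52: bits 10110100010110101100 walk d0:-→d1:-→d2:-→d3:-→d4:-→d5:-→d6:-→d7:-→d8:-→d9:-→d10:-→d11:-→d12:H2→d13:-→d14:-→d15:-→d16:-→d17:-→d18:-→d19:-→d20:H1 -> H1
  add 176.0.0.0/4 -> H2 at depth 4
  lookup 176.0.15.79: bits 10110 walk d0:-→d1:-→d2:-→d3:-→d4:H2→d5:- -> H2
  lookup 58.156.51.188: bits 0 walk d0:-→d1:- -> no-route
  lookup 115.126.130.33: bits 0111001101111110100000100010 walk d0:-→d1:-→d2:-→d3:-→d4:-→d5:-→d6:-→d7:-→d8:H0→d9:-→d10:-→d11:-→d12:-→d13:-→d14:-→d15:-→d16:-→d17:-→d18:-→d19:-→d20:-→d21:-→d22:-→d23:-→d24:-→d25:-→d26:-→d27:-→d28:H0 -> H0
  add 115.126.0.0/16 -> H2 at depth 16
  lookup 180.90.204.176: bits 1011010001011010110011001011 walk d0:-→d1:-→d2:-→d3:-→d4:H2→d5:-→d6:-→d7:-→d8:-→d9:-→d10:-→d11:-→d12:H2→d13:-→d14:-→d15:-→d16:-→d17:-→d18:-→d19:-→d20:H1→d21:-→d22:-→d23:-→d24:-→d25:-→d26:-→d27:-→d28:H0 -> H0
  - 176.0.0.0/4 clear@4
  lookup 14.104.167.144: bits 0 walk d0:-→d1:- -> no-route
  - 180.90.192.0/20 clear@20
  add 115.126.130.0/24 -> H0 at depth 24
  lookup 115.126.130.2: bits 01110011011111101000001000 walk d0:-→d1:-→d2:-→d3:-→d4:-→d5:-→d6:-→d7:-→d8:H0→d9:-→d10:-→d11:-→d12:-→d13:-→d14:-→d15:-→d16:H2→d17:-→d18:-→d19:-→d20:-→d21:-→d22:-→d23:-→d24:H0→d25:-→d26:- -> H0
  - 115.0.0.0/8 clear@8
  add 0.0.0.0/0 -> H1 at depth 0

== LOOKUPS ==
["H0","H0","H0","H2","H0","H2","H0","H1","H2","no-route","H0","H0","no-route","H0"]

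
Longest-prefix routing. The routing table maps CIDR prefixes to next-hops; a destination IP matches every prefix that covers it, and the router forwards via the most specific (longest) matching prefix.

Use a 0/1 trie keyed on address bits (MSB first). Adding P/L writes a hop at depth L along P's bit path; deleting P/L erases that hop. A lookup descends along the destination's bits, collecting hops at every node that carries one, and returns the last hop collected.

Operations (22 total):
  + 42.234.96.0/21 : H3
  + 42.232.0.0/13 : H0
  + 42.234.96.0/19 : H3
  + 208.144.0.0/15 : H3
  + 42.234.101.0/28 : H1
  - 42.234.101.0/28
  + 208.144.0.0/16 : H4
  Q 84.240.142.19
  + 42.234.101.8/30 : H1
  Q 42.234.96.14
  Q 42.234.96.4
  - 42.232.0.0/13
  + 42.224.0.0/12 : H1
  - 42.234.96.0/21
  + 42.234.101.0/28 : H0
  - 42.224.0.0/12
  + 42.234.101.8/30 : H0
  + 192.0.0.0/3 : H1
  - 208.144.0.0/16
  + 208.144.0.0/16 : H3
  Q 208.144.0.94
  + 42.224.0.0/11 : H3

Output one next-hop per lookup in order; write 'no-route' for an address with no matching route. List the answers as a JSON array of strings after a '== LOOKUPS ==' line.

Apply in order:
  add 42.234.96.0/21 -> H3 at depth 21
  add 42.232.0.0/13 -> H0 at depth 13
  add 42.234.96.0/19 -> H3 at depth 19
  add 208.144.0.0/15 -> H3 at depth 15
  add 42.234.101.0/28 -> H1 at depth 28
  - 42.234.101.0/28 clear@28
  add 208.144.0.0/16 -> H4 at depth 16
  lookup 84.240.142.19: bits 0 walk d0:-→d1:- -> no-route
  add 42.234.101.8/30 -> H1 at depth 30
  lookup 42.234.96.14: bits 001010101110101001100 walk d0:-→d1:-→d2:-→d3:-→d4:-→d5:-→d6:-→d7:-→d8:-→d9:-→d10:-→d11:-→d12:-→d13:H0→d14:-→d15:-→d16:-→d17:-→d18:-→d19:H3→d20:-→d21:H3 -> H3
  lookup 42.234.96.4: bits 001010101110101001100 walk d0:-→d1:-→d2:-→d3:-→d4:-→d5:-→d6:-→d7:-→d8:-→d9:-→d10:-→d11:-→d12:-→d13:H0→d14:-→d15:-→d16:-→d17:-→d18:-→d19:H3→d20:-→d21:H3 -> H3
  - 42.232.0.0/13 clear@13
  add 42.224.0.0/12 -> H1 at depth 12
  - 42.234.96.0/21 clear@21
  add 42.234.101.0/28 -> H0 at depth 28
  - 42.224.0.0/12 clear@12
  add 42.234.101.8/30 -> H0 at depth 30
  add 192.0.0.0/3 -> H1 at depth 3
  - 208.144.0.0/16 clear@16
  add 208.144.0.0/16 -> H3 at depth 16
  lookup 208.144.0.94: bits 1101000010010000 walk d0:-→d1:-→d2:-→d3:H1→d4:-→d5:-→d6:-→d7:-→d8:-→d9:-→d10:-→d11:-→d12:-→d13:-→d14:-→d15:H3→d16:H3 -> H3
  add 42.224.0.0/11 -> H3 at depth 11

== LOOKUPS ==
["no-route","H3","H3","H3"]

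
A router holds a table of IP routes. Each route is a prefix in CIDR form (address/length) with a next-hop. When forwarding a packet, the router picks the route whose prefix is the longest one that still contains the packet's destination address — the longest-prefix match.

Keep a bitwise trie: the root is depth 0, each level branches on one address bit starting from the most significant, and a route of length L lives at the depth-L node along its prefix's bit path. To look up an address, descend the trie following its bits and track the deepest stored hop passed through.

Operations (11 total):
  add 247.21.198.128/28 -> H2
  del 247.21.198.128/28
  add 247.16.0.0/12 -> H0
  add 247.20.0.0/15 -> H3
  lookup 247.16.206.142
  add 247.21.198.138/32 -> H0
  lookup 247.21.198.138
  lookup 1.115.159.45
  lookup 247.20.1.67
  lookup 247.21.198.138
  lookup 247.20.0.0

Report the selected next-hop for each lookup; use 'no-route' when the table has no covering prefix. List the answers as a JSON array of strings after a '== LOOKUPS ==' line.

Process each operation:
  + 247.21.198.128/28 (H2) depth=28
  - 247.21.198.128/28 clear@28
  + 247.16.0.0/12 (H0) depth=12
  + 247.20.0.0/15 (H3) depth=15
  Q 247.16.206.142: descend 1111011100010 ; hops seen [H0] ; pick H0
  + 247.21.198.138/32 (H0) depth=32
  Q 247.21.198.138: descend 11110111000101011100011010001010 ; hops seen [H0,H3,H0] ; pick H0
  Q 1.115.159.45: descend ε ; hops seen [∅] ; pick no-route
  Q 247.20.1.67: descend 111101110001010 ; hops seen [H0,H3] ; pick H3
  Q 247.21.198.138: descend 11110111000101011100011010001010 ; hops seen [H0,H3,H0] ; pick H0
  Q 247.20.0.0: descend 111101110001010 ; hops seen [H0,H3] ; pick H3

== LOOKUPS ==
["H0","H0","no-route","H3","H0","H3"]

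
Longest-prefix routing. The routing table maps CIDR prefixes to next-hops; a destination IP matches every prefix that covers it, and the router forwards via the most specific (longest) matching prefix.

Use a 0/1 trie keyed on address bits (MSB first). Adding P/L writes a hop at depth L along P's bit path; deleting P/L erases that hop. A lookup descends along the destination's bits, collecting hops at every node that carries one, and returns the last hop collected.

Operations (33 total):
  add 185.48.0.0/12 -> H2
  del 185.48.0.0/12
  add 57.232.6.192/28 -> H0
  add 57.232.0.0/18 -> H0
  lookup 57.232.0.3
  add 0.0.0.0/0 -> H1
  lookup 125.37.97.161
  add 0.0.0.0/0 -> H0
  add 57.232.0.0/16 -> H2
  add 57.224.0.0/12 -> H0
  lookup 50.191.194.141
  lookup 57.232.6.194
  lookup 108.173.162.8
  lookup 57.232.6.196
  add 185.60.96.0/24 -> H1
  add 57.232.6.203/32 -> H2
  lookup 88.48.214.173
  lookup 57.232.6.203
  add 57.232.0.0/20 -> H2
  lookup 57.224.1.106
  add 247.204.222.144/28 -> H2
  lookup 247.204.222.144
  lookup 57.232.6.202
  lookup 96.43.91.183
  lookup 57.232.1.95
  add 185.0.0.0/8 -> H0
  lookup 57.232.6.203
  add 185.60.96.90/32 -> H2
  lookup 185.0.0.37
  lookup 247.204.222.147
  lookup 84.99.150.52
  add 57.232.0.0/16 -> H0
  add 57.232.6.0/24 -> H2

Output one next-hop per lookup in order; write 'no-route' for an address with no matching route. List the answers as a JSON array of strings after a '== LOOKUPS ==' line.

Process each operation:
  + 185.48.0.0/12 (H2) depth=12
  - 185.48.0.0/12 clear@12
  + 57.232.6.192/28 (H0) depth=28
  + 57.232.0.0/18 (H0) depth=18
  ? 57.232.0.3  path d0:-→d1:-→d2:-→d3:-→d4:-→d5:-→d6:-→d7:-→d8:-→d9:-→d10:-→d11:-→d12:-→d13:-→d14:-→d15:-→d16:-→d17:-→d18:H0→d19:-→d20:-→d21:-  best=H0
  + 0.0.0.0/0 (H1) depth=0
  ? 125.37.97.161  path d0:H1→d1:-  best=H1
  + 0.0.0.0/0 (H0) depth=0
  + 57.232.0.0/16 (H2) depth=16
  + 57.224.0.0/12 (H0) depth=12
  ? 50.191.194.141  path d0:H0→d1:-→d2:-→d3:-→d4:-  best=H0
  ? 57.232.6.194  path d0:H0→d1:-→d2:-→d3:-→d4:-→d5:-→d6:-→d7:-→d8:-→d9:-→d10:-→d11:-→d12:H0→d13:-→d14:-→d15:-→d16:H2→d17:-→d18:H0→d19:-→d20:-→d21:-→d22:-→d23:-→d24:-→d25:-→d26:-→d27:-→d28:H0  best=H0
  ? 108.173.162.8  path d0:H0→d1:-  best=H0
  ? 57.232.6.196  path d0:H0→d1:-→d2:-→d3:-→d4:-→d5:-→d6:-→d7:-→d8:-→d9:-→d10:-→d11:-→d12:H0→d13:-→d14:-→d15:-→d16:H2→d17:-→d18:H0→d19:-→d20:-→d21:-→d22:-→d23:-→d24:-→d25:-→d26:-→d27:-→d28:H0  best=H0
  + 185.60.96.0/24 (H1) depth=24
  + 57.232.6.203/32 (H2) depth=32
  ? 88.48.214.173  path d0:H0→d1:-  best=H0
  ? 57.232.6.203  path d0:H0→d1:-→d2:-→d3:-→d4:-→d5:-→d6:-→d7:-→d8:-→d9:-→d10:-→d11:-→d12:H0→d13:-→d14:-→d15:-→d16:H2→d17:-→d18:H0→d19:-→d20:-→d21:-→d22:-→d23:-→d24:-→d25:-→d26:-→d27:-→d28:H0→d29:-→d30:-→d31:-→d32:H2  best=H2
  + 57.232.0.0/20 (H2) depth=20
  ? 57.224.1.106  path d0:H0→d1:-→d2:-→d3:-→d4:-→d5:-→d6:-→d7:-→d8:-→d9:-→d10:-→d11:-→d12:H0  best=H0
  + 247.204.222.144/28 (H2) depth=28
  ? 247.204.222.144  path d0:H0→d1:-→d2:-→d3:-→d4:-→d5:-→d6:-→d7:-→d8:-→d9:-→d10:-→d11:-→d12:-→d13:-→d14:-→d15:-→d16:-→d17:-→d18:-→d19:-→d20:-→d21:-→d22:-→d23:-→d24:-→d25:-→d26:-→d27:-→d28:H2  best=H2
  ? 57.232.6.202  path d0:H0→d1:-→d2:-→d3:-→d4:-→d5:-→d6:-→d7:-→d8:-→d9:-→d10:-→d11:-→d12:H0→d13:-→d14:-→d15:-→d16:H2→d17:-→d18:H0→d19:-→d20:H2→d21:-→d22:-→d23:-→d24:-→d25:-→d26:-→d27:-→d28:H0→d29:-→d30:-→d31:-  best=H0
  ? 96.43.91.183  path d0:H0→d1:-  best=H0
  ? 57.232.1.95  path d0:H0→d1:-→d2:-→d3:-→d4:-→d5:-→d6:-→d7:-→d8:-→d9:-→d10:-→d11:-→d12:H0→d13:-→d14:-→d15:-→d16:H2→d17:-→d18:H0→d19:-→d20:H2→d21:-  best=H2
  + 185.0.0.0/8 (H0) depth=8
  ? 57.232.6.203  path d0:H0→d1:-→d2:-→d3:-→d4:-→d5:-→d6:-→d7:-→d8:-→d9:-→d10:-→d11:-→d12:H0→d13:-→d14:-→d15:-→d16:H2→d17:-→d18:H0→d19:-→d20:H2→d21:-→d22:-→d23:-→d24:-→d25:-→d26:-→d27:-→d28:H0→d29:-→d30:-→d31:-→d32:H2  best=H2
  + 185.60.96.90/32 (H2) depth=32
  ? 185.0.0.37  path d0:H0→d1:-→d2:-→d3:-→d4:-→d5:-→d6:-→d7:-→d8:H0→d9:-→d10:-  best=H0
  ? 247.204.222.147  path d0:H0→d1:-→d2:-→d3:-→d4:-→d5:-→d6:-→d7:-→d8:-→d9:-→d10:-→d11:-→d12:-→d13:-→d14:-→d15:-→d16:-→d17:-→d18:-→d19:-→d20:-→d21:-→d22:-→d23:-→d24:-→d25:-→d26:-→d27:-→d28:H2  best=H2
  ? 84.99.150.52  path d0:H0→d1:-  best=H0
  + 57.232.0.0/16 (H0) depth=16
  + 57.232.6.0/24 (H2) depth=24

== LOOKUPS ==
["H0","H1","H0","H0","H0","H0","H0","H2","H0","H2","H0","H0","H2","H2","H0","H2","H0"]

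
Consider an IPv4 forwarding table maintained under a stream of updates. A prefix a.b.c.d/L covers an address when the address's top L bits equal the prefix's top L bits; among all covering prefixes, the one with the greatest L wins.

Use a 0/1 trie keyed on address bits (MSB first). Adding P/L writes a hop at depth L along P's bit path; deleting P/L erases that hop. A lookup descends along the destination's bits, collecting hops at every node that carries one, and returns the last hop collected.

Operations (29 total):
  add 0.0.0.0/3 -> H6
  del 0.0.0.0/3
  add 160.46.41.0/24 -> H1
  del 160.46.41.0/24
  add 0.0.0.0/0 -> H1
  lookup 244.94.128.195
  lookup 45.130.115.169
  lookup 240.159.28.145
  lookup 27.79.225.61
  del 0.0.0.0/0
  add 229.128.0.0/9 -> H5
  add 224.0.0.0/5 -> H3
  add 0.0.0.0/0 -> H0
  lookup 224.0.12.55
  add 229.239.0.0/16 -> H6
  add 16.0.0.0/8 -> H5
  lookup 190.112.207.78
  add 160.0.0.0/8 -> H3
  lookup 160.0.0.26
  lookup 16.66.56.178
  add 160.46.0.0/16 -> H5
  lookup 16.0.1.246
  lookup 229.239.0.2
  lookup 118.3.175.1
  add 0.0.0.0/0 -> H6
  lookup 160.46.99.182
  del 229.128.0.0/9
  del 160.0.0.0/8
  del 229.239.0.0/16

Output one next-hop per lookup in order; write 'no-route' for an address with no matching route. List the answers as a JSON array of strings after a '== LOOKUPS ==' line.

Apply in order:
  + 0.0.0.0/3 (H6) depth=3
  del 0.0.0.0/3 (clear depth 3)
  + 160.46.41.0/24 (H1) depth=24
  del 160.46.41.0/24 (clear depth 24)
  + 0.0.0.0/0 (H1) depth=0
  Q 244.94.128.195: descend 1 ; hops seen [H1] ; pick H1
  Q 45.130.115.169: descend 00 ; hops seen [H1] ; pick H1
  Q 240.159.28.145: descend 1 ; hops seen [H1] ; pick H1
  Q 27.79.225.61: descend 000 ; hops seen [H1] ; pick H1
  del 0.0.0.0/0 (clear depth 0)
  + 229.128.0.0/9 (H5) depth=9
  + 224.0.0.0/5 (H3) depth=5
  + 0.0.0.0/0 (H0) depth=0
  Q 224.0.12.55: descend 11100 ; hops seen [H0,H3] ; pick H3
  + 229.239.0.0/16 (H6) depth=16
  + 16.0.0.0/8 (H5) depth=8
  Q 190.112.207.78: descend 101 ; hops seen [H0] ; pick H0
  + 160.0.0.0/8 (H3) depth=8
  Q 160.0.0.26: descend 1010000000 ; hops seen [H0,H3] ; pick H3
  Q 16.66.56.178: descend 00010000 ; hops seen [H0,H5] ; pick H5
  + 160.46.0.0/16 (H5) depth=16
  Q 16.0.1.246: descend 00010000 ; hops seen [H0,H5] ; pick H5
  Q 229.239.0.2: descend 1110010111101111 ; hops seen [H0,H3,H5,H6] ; pick H6
  Q 118.3.175.1: descend 0 ; hops seen [H0] ; pick H0
  + 0.0.0.0/0 (H6) depth=0
  Q 160.46.99.182: descend 10100000001011100 ; hops seen [H6,H3,H5] ; pick H5
  del 229.128.0.0/9 (clear depth 9)
  del 160.0.0.0/8 (clear depth 8)
  del 229.239.0.0/16 (clear depth 16)

== LOOKUPS ==
["H1","H1","H1","H1","H3","H0","H3","H5","H5","H6","H0","H5"]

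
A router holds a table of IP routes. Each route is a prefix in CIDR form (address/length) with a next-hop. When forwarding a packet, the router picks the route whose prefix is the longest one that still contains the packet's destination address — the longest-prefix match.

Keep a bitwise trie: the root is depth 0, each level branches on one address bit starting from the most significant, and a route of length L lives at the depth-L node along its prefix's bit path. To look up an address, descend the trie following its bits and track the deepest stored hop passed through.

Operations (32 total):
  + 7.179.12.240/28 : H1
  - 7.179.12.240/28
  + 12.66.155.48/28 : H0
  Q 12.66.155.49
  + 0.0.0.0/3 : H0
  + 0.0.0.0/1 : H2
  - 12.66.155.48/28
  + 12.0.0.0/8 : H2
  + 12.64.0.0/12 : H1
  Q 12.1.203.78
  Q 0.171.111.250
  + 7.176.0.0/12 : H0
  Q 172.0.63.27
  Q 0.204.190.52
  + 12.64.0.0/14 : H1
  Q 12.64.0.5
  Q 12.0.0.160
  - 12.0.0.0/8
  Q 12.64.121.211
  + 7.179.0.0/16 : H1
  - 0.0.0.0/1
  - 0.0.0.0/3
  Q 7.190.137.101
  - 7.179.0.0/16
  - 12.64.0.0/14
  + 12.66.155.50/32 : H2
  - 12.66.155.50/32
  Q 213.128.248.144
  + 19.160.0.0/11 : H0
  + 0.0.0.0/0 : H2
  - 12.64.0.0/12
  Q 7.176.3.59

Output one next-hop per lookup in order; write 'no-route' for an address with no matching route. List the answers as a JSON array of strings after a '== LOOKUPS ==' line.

Apply in order:
  + 7.179.12.240/28 (H1) depth=28
  - 7.179.12.240/28 clear@28
  + 12.66.155.48/28 (H0) depth=28
  lookup 12.66.155.49: bits 0000110001000010100110110011 walk d0:-→d1:-→d2:-→d3:-→d4:-→d5:-→d6:-→d7:-→d8:-→d9:-→d10:-→d11:-→d12:-→d13:-→d14:-→d15:-→d16:-→d17:-→d18:-→d19:-→d20:-→d21:-→d22:-→d23:-→d24:-→d25:-→d26:-→d27:-→d28:H0 -> H0
  + 0.0.0.0/3 (H0) depth=3
  + 0.0.0.0/1 (H2) depth=1
  - 12.66.155.48/28 clear@28
  + 12.0.0.0/8 (H2) depth=8
  + 12.64.0.0/12 (H1) depth=12
  lookup 12.1.203.78: bits 000011000 walk d0:-→d1:H2→d2:-→d3:H0→d4:-→d5:-→d6:-→d7:-→d8:H2→d9:- -> H2
  lookup 0.171.111.250: bits 00000 walk d0:-→d1:H2→d2:-→d3:H0→d4:-→d5:- -> H0
  + 7.176.0.0/12 (H0) depth=12
  lookup 172.0.63.27: bits ε walk d0:- -> no-route
  lookup 0.204.190.52: bits 00000 walk d0:-→d1:H2→d2:-→d3:H0→d4:-→d5:- -> H0
  + 12.64.0.0/14 (H1) depth=14
  lookup 12.64.0.5: bits 00001100010000 walk d0:-→d1:H2→d2:-→d3:H0→d4:-→d5:-→d6:-→d7:-→d8:H2→d9:-→d10:-→d11:-→d12:H1→d13:-→d14:H1 -> H1
  lookup 12.0.0.160: bits 000011000 walk d0:-→d1:H2→d2:-→d3:H0→d4:-→d5:-→d6:-→d7:-→d8:H2→d9:- -> H2
  - 12.0.0.0/8 clear@8
  lookup 12.64.121.211: bits 00001100010000 walk d0:-→d1:H2→d2:-→d3:H0→d4:-→d5:-→d6:-→d7:-→d8:-→d9:-→d10:-→d11:-→d12:H1→d13:-→d14:H1 -> H1
  + 7.179.0.0/16 (H1) depth=16
  - 0.0.0.0/1 clear@1
  - 0.0.0.0/3 clear@3
  lookup 7.190.137.101: bits 000001111011 walk d0:-→d1:-→d2:-→d3:-→d4:-→d5:-→d6:-→d7:-→d8:-→d9:-→d10:-→d11:-→d12:H0 -> H0
  - 7.179.0.0/16 clear@16
  - 12.64.0.0/14 clear@14
  + 12.66.155.50/32 (H2) depth=32
  - 12.66.155.50/32 clear@32
  lookup 213.128.248.144: bits ε walk d0:- -> no-route
  + 19.160.0.0/11 (H0) depth=11
  + 0.0.0.0/0 (H2) depth=0
  - 12.64.0.0/12 clear@12
  lookup 7.176.3.59: bits 00000111101100 walk d0:H2→d1:-→d2:-→d3:-→d4:-→d5:-→d6:-→d7:-→d8:-→d9:-→d10:-→d11:-→d12:H0→d13:-→d14:- -> H0

== LOOKUPS ==
["H0","H2","H0","no-route","H0","H1","H2","H1","H0","no-route","H0"]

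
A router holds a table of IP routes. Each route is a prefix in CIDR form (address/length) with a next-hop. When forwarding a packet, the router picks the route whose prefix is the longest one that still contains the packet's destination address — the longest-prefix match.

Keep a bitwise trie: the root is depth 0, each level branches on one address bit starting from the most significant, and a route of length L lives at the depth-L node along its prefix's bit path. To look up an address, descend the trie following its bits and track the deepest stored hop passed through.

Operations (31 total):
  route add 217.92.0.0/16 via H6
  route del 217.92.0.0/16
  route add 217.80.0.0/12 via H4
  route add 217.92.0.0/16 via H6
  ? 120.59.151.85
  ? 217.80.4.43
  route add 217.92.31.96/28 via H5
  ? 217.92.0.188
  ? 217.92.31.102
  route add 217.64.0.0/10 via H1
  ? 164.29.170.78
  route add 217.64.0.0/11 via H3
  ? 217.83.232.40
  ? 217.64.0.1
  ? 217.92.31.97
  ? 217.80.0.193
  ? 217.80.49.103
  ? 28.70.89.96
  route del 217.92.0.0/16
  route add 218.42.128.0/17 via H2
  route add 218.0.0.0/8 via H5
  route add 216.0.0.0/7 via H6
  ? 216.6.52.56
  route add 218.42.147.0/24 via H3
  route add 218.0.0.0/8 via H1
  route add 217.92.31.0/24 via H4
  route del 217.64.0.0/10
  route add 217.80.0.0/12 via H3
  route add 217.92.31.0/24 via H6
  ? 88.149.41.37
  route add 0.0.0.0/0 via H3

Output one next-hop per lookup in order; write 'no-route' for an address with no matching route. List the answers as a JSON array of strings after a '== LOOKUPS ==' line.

Process each operation:
  add 217.92.0.0/16 -> H6 at depth 16
  - 217.92.0.0/16 clear@16
  add 217.80.0.0/12 -> H4 at depth 12
  add 217.92.0.0/16 -> H6 at depth 16
  Q 120.59.151.85: descend ε ; hops seen [∅] ; pick no-route
  Q 217.80.4.43: descend 110110010101 ; hops seen [H4] ; pick H4
  add 217.92.31.96/28 -> H5 at depth 28
  Q 217.92.0.188: descend 1101100101011100000 ; hops seen [H4,H6] ; pick H6
  Q 217.92.31.102: descend 1101100101011100000111110110 ; hops seen [H4,H6,H5] ; pick H5
  add 217.64.0.0/10 -> H1 at depth 10
  Q 164.29.170.78: descend 1 ; hops seen [∅] ; pick no-route
  add 217.64.0.0/11 -> H3 at depth 11
  Q 217.83.232.40: descend 110110010101 ; hops seen [H1,H3,H4] ; pick H4
  Q 217.64.0.1: descend 11011001010 ; hops seen [H1,H3] ; pick H3
  Q 217.92.31.97: descend 1101100101011100000111110110 ; hops seen [H1,H3,H4,H6,H5] ; pick H5
  Q 217.80.0.193: descend 110110010101 ; hops seen [H1,H3,H4] ; pick H4
  Q 217.80.49.103: descend 110110010101 ; hops seen [H1,H3,H4] ; pick H4
  Q 28.70.89.96: descend ε ; hops seen [∅] ; pick no-route
  - 217.92.0.0/16 clear@16
  add 218.42.128.0/17 -> H2 at depth 17
  add 218.0.0.0/8 -> H5 at depth 8
  add 216.0.0.0/7 -> H6 at depth 7
  Q 216.6.52.56: descend 1101100 ; hops seen [H6] ; pick H6
  add 218.42.147.0/24 -> H3 at depth 24
  add 218.0.0.0/8 -> H1 at depth 8
  add 217.92.31.0/24 -> H4 at depth 24
  - 217.64.0.0/10 clear@10
  add 217.80.0.0/12 -> H3 at depth 12
  add 217.92.31.0/24 -> H6 at depth 24
  Q 88.149.41.37: descend ε ; hops seen [∅] ; pick no-route
  add 0.0.0.0/0 -> H3 at depth 0

== LOOKUPS ==
["no-route","H4","H6","H5","no-route","H4","H3","H5","H4","H4","no-route","H6","no-route"]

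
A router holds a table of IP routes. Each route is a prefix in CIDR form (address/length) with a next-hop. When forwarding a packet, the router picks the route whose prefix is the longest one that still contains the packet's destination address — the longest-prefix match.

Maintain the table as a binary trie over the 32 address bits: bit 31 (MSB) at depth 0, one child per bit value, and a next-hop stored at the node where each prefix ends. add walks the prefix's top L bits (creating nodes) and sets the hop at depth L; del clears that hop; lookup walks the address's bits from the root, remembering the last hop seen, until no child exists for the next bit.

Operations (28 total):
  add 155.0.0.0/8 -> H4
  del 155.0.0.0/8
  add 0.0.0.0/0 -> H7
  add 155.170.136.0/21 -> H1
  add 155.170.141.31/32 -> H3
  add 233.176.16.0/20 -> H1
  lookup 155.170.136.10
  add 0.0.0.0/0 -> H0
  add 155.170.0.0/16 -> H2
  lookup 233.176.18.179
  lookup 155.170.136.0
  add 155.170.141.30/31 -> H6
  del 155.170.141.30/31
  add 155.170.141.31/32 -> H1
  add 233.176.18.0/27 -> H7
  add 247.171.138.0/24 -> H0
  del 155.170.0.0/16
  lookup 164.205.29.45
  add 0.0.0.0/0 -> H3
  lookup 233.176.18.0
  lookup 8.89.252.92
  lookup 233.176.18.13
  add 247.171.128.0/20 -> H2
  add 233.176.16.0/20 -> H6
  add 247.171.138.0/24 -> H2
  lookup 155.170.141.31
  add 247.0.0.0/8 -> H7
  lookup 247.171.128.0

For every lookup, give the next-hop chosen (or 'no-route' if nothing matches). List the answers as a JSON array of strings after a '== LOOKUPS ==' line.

Process each operation:
  add 155.0.0.0/8 -> H4 at depth 8
  del 155.0.0.0/8 (clear depth 8)
  add 0.0.0.0/0 -> H7 at depth 0
  add 155.170.136.0/21 -> H1 at depth 21
  add 155.170.141.31/32 -> H3 at depth 32
  add 233.176.16.0/20 -> H1 at depth 20
  Q 155.170.136.10: descend 100110111010101010001 ; hops seen [H7,H1] ; pick H1
  add 0.0.0.0/0 -> H0 at depth 0
  add 155.170.0.0/16 -> H2 at depth 16
  Q 233.176.18.179: descend 11101001101100000001 ; hops seen [H0,H1] ; pick H1
  Q 155.170.136.0: descend 100110111010101010001 ; hops seen [H0,H2,H1] ; pick H1
  add 155.170.141.30/31 -> H6 at depth 31
  del 155.170.141.30/31 (clear depth 31)
  add 155.170.141.31/32 -> H1 at depth 32
  add 233.176.18.0/27 -> H7 at depth 27
  add 247.171.138.0/24 -> H0 at depth 24
  del 155.170.0.0/16 (clear depth 16)
  Q 164.205.29.45: descend 10 ; hops seen [H0] ; pick H0
  add 0.0.0.0/0 -> H3 at depth 0
  Q 233.176.18.0: descend 111010011011000000010010000 ; hops seen [H3,H1,H7] ; pick H7
  Q 8.89.252.92: descend ε ; hops seen [H3] ; pick H3
  Q 233.176.18.13: descend 111010011011000000010010000 ; hops seen [H3,H1,H7] ; pick H7
  add 247.171.128.0/20 -> H2 at depth 20
  add 233.176.16.0/20 -> H6 at depth 20
  add 247.171.138.0/24 -> H2 at depth 24
  Q 155.170.141.31: descend 10011011101010101000110100011111 ; hops seen [H3,H1,H1] ; pick H1
  add 247.0.0.0/8 -> H7 at depth 8
  Q 247.171.128.0: descend 11110111101010111000 ; hops seen [H3,H7,H2] ; pick H2

== LOOKUPS ==
["H1","H1","H1","H0","H7","H3","H7","H1","H2"]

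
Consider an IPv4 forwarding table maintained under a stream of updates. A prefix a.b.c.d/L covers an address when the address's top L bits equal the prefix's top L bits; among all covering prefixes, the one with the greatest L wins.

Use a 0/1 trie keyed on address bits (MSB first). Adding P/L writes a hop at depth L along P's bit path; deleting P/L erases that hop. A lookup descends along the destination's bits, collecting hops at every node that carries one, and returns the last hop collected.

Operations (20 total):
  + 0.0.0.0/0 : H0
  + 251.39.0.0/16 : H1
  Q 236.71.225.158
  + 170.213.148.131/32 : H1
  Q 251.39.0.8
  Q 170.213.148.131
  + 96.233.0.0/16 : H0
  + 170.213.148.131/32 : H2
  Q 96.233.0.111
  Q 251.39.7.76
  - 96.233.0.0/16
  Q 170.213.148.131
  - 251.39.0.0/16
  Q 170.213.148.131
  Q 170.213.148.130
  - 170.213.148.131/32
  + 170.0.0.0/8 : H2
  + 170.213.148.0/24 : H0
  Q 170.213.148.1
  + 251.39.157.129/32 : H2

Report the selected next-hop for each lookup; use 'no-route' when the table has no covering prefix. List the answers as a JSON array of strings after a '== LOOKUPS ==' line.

Process each operation:
  add 0.0.0.0/0 -> H0 at depth 0
  add 251.39.0.0/16 -> H1 at depth 16
  lookup 236.71.225.158: bits 111 walk d0:H0→d1:-→d2:-→d3:- -> H0
  add 170.213.148.131/32 -> H1 at depth 32
  lookup 251.39.0.8: bits 1111101100100111 walk d0:H0→d1:-→d2:-→d3:-→d4:-→d5:-→d6:-→d7:-→d8:-→d9:-→d10:-→d11:-→d12:-→d13:-→d14:-→d15:-→d16:H1 -> H1
  lookup 170.213.148.131: bits 10101010110101011001010010000011 walk d0:H0→d1:-→d2:-→d3:-→d4:-→d5:-→d6:-→d7:-→d8:-→d9:-→d10:-→d11:-→d12:-→d13:-→d14:-→d15:-→d16:-→d17:-→d18:-→d19:-→d20:-→d21:-→d22:-→d23:-→d24:-→d25:-→d26:-→d27:-→d28:-→d29:-→d30:-→d31:-→d32:H1 -> H1
  add 96.233.0.0/16 -> H0 at depth 16
  add 170.213.148.131/32 -> H2 at depth 32
  lookup 96.233.0.111: bits 0110000011101001 walk d0:H0→d1:-→d2:-→d3:-→d4:-→d5:-→d6:-→d7:-→d8:-→d9:-→d10:-→d11:-→d12:-→d13:-→d14:-→d15:-→d16:H0 -> H0
  lookup 251.39.7.76: bits 1111101100100111 walk d0:H0→d1:-→d2:-→d3:-→d4:-→d5:-→d6:-→d7:-→d8:-→d9:-→d10:-→d11:-→d12:-→d13:-→d14:-→d15:-→d16:H1 -> H1
  - 96.233.0.0/16 clear@16
  lookup 170.213.148.131: bits 10101010110101011001010010000011 walk d0:H0→d1:-→d2:-→d3:-→d4:-→d5:-→d6:-→d7:-→d8:-→d9:-→d10:-→d11:-→d12:-→d13:-→d14:-→d15:-→d16:-→d17:-→d18:-→d19:-→d20:-→d21:-→d22:-→d23:-→d24:-→d25:-→d26:-→d27:-→d28:-→d29:-→d30:-→d31:-→d32:H2 -> H2
  - 251.39.0.0/16 clear@16
  lookup 170.213.148.131: bits 10101010110101011001010010000011 walk d0:H0→d1:-→d2:-→d3:-→d4:-→d5:-→d6:-→d7:-→d8:-→d9:-→d10:-→d11:-→d12:-→d13:-→d14:-→d15:-→d16:-→d17:-→d18:-→d19:-→d20:-→d21:-→d22:-→d23:-→d24:-→d25:-→d26:-→d27:-→d28:-→d29:-→d30:-→d31:-→d32:H2 -> H2
  lookup 170.213.148.130: bits 1010101011010101100101001000001 walk d0:H0→d1:-→d2:-→d3:-→d4:-→d5:-→d6:-→d7:-→d8:-→d9:-→d10:-→d11:-→d12:-→d13:-→d14:-→d15:-→d16:-→d17:-→d18:-→d19:-→d20:-→d21:-→d22:-→d23:-→d24:-→d25:-→d26:-→d27:-→d28:-→d29:-→d30:-→d31:- -> H0
  - 170.213.148.131/32 clear@32
  add 170.0.0.0/8 -> H2 at depth 8
  add 170.213.148.0/24 -> H0 at depth 24
  lookup 170.213.148.1: bits 101010101101010110010100 walk d0:H0→d1:-→d2:-→d3:-→d4:-→d5:-→d6:-→d7:-→d8:H2→d9:-→d10:-→d11:-→d12:-→d13:-→d14:-→d15:-→d16:-→d17:-→d18:-→d19:-→d20:-→d21:-→d22:-→d23:-→d24:H0 -> H0
  add 251.39.157.129/32 -> H2 at depth 32

== LOOKUPS ==
["H0","H1","H1","H0","H1","H2","H2","H0","H0"]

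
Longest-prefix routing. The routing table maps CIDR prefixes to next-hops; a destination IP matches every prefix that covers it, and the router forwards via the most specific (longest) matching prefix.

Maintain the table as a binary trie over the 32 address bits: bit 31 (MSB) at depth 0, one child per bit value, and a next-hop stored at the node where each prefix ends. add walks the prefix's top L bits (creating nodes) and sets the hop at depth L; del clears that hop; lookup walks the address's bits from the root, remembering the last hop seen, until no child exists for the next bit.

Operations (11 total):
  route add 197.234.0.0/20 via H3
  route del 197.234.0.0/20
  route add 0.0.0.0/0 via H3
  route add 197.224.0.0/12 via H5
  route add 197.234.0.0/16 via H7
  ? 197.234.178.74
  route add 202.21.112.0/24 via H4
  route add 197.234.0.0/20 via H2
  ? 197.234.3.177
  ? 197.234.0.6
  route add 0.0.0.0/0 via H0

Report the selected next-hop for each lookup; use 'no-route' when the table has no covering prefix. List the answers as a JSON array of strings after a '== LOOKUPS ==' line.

Process each operation:
  add 197.234.0.0/20 -> H3 at depth 20
  del 197.234.0.0/20 (clear depth 20)
  add 0.0.0.0/0 -> H3 at depth 0
  add 197.224.0.0/12 -> H5 at depth 12
  add 197.234.0.0/16 -> H7 at depth 16
  ? 197.234.178.74  path d0:H3→d1:-→d2:-→d3:-→d4:-→d5:-→d6:-→d7:-→d8:-→d9:-→d10:-→d11:-→d12:H5→d13:-→d14:-→d15:-→d16:H7  best=H7
  add 202.21.112.0/24 -> H4 at depth 24
  add 197.234.0.0/20 -> H2 at depth 20
  ? 197.234.3.177  path d0:H3→d1:-→d2:-→d3:-→d4:-→d5:-→d6:-→d7:-→d8:-→d9:-→d10:-→d11:-→d12:H5→d13:-→d14:-→d15:-→d16:H7→d17:-→d18:-→d19:-→d20:H2  best=H2
  ? 197.234.0.6  path d0:H3→d1:-→d2:-→d3:-→d4:-→d5:-→d6:-→d7:-→d8:-→d9:-→d10:-→d11:-→d12:H5→d13:-→d14:-→d15:-→d16:H7→d17:-→d18:-→d19:-→d20:H2  best=H2
  add 0.0.0.0/0 -> H0 at depth 0

== LOOKUPS ==
["H7","H2","H2"]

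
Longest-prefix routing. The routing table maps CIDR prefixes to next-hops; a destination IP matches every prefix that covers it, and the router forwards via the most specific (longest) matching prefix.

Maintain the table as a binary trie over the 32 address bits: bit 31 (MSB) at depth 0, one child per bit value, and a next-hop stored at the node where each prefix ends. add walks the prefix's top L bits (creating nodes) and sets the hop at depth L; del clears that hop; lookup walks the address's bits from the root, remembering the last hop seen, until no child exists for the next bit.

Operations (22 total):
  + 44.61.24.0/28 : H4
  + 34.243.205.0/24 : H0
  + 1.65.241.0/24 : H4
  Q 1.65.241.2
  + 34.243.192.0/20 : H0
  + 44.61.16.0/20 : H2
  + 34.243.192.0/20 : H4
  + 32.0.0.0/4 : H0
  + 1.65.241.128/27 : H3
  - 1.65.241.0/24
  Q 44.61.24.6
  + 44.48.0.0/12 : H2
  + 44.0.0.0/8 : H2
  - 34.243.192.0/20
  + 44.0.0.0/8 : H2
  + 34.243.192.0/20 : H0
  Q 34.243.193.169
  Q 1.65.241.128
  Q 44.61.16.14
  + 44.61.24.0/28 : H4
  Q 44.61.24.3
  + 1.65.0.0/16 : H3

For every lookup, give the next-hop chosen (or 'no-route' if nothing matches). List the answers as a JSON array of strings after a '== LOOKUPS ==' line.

Process each operation:
  + 44.61.24.0/28 (H4) depth=28
  + 34.243.205.0/24 (H0) depth=24
  + 1.65.241.0/24 (H4) depth=24
  Q 1.65.241.2: descend 000000010100000111110001 ; hops seen [H4] ; pick H4
  + 34.243.192.0/20 (H0) depth=20
  + 44.61.16.0/20 (H2) depth=20
  + 34.243.192.0/20 (H4) depth=20
  + 32.0.0.0/4 (H0) depth=4
  + 1.65.241.128/27 (H3) depth=27
  - 1.65.241.0/24 clear@24
  Q 44.61.24.6: descend 0010110000111101000110000000 ; hops seen [H0,H2,H4] ; pick H4
  + 44.48.0.0/12 (H2) depth=12
  + 44.0.0.0/8 (H2) depth=8
  - 34.243.192.0/20 clear@20
  + 44.0.0.0/8 (H2) depth=8
  + 34.243.192.0/20 (H0) depth=20
  Q 34.243.193.169: descend 00100010111100111100 ; hops seen [H0,H0] ; pick H0
  Q 1.65.241.128: descend 000000010100000111110001100 ; hops seen [H3] ; pick H3
  Q 44.61.16.14: descend 00101100001111010001 ; hops seen [H0,H2,H2,H2] ; pick H2
  + 44.61.24.0/28 (H4) depth=28
  Q 44.61.24.3: descend 0010110000111101000110000000 ; hops seen [H0,H2,H2,H2,H4] ; pick H4
  + 1.65.0.0/16 (H3) depth=16

== LOOKUPS ==
["H4","H4","H0","H3","H2","H4"]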